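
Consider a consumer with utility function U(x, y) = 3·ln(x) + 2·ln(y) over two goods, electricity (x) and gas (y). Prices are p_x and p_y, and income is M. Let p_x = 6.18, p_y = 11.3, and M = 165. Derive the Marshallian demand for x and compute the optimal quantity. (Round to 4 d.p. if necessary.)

Demand: x*(p_x,p_y,M) = 0.6·M/p_x and y* = 0.4·M/p_y.
At p_x=6.18, p_y=11.3, M=165: x* = 0.6·165/6.18 = 16.0194.

x* = 16.0194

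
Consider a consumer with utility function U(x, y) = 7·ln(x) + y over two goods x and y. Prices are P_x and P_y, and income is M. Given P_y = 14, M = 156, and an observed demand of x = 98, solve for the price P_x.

Set MRS = P_x/P_y: (7/x)/1 = P_x/P_y.
So x*(P_x,P_y) = 7·P_y/P_x, independent of income; and y* = (M − 7·P_y)/P_y.
Set x* = 98 in the demand function and solve for P_x: P_x = 1.

P_x = 1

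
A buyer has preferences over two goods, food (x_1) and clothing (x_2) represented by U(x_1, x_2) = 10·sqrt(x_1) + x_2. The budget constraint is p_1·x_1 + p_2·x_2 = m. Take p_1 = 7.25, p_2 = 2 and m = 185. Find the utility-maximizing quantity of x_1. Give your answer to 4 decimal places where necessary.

Utility is quasi-linear in x_2; the FOC for x_1 is 5/√x_1 = p_1/p_2.
Thus x_1* = (5·p_2/p_1)² — independent of m — with the rest of income spent on x_2.
Plugging in: x_1* = (5·2/7.25)² = 1.9025.

x_1* = 1.9025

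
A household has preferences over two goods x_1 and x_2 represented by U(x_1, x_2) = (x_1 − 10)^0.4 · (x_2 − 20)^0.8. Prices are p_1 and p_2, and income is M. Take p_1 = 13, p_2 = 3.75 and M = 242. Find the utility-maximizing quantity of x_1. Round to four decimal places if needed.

MRS = (1/2)·(x_2−20)/(x_1−10). Tangency with p_1/p_2 gives x_2−20 = 2·(p_1/p_2)·(x_1−10).
After buying the subsistence bundle (10, 20), a share 1/3 of the remaining income goes to x_1: x_1* = 10 + 1/3·(M − 10p_1 − 20p_2)/p_1.
Discretionary income = 242 − 10·13 − 20·3.75 = 37; x_1* = 10 + 1/3·37/13 = 10.9487.

x_1* = 10.9487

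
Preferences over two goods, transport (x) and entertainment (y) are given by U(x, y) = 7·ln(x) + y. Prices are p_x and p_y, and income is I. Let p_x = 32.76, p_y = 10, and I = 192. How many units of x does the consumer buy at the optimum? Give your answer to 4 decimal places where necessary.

Set MRS = p_x/p_y: (7/x)/1 = p_x/p_y.
So x*(p_x,p_y) = 7·p_y/p_x, independent of income; and y* = (I − 7·p_y)/p_y.
At the given prices: x* = 7·10/32.76 = 2.1368.

x* = 2.1368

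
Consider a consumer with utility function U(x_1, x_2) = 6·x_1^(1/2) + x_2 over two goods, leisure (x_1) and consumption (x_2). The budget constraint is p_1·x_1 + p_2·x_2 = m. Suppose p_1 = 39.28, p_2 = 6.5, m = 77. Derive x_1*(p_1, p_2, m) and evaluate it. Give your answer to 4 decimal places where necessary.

x_1* = 0.2464

Utility is quasi-linear in x_2; the FOC for x_1 is 3/√x_1 = p_1/p_2.
Thus x_1* = (3·p_2/p_1)² — independent of m — with the rest of income spent on x_2.
Plugging in: x_1* = (3·6.5/39.28)² = 0.2464.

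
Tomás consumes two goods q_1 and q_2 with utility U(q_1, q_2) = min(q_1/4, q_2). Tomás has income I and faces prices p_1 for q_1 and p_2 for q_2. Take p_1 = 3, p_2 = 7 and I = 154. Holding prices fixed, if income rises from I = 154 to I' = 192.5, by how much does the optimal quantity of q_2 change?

Δq_2* = 2.0263

Demand: q_1*(p_1,p_2,I) = 4·I/(4·p_1 + p_2), q_2* = I/(4·p_1 + p_2).
Here 4·3 + 7 = 19, giving q_2* = 8.1053.
At I' = 192.5: q_2* = 10.1316. Change: 10.1316 − 8.1053 = 2.0263.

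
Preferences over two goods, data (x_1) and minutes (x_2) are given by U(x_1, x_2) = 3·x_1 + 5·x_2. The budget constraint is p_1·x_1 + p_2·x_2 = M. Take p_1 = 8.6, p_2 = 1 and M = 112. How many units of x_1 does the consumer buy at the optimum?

Numerically: x_1* = 0, x_2* = 112.

x_1* = 0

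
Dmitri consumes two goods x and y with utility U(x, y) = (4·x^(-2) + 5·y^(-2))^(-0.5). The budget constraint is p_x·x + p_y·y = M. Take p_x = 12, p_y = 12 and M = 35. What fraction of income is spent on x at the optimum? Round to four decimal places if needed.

MRS = MU_x/MU_y = (4/5)·(y/x)^(3). Set equal to p_x/p_y.
Hence y/x = ((5/4)·p_x/p_y)^(1/(3)), i.e. raised to the 1/3 power.
Substitute y = (y/x)·x into the budget: x* = M/(p_x + p_y·(y/x)).
Numerically y/x = 1.077217, so x* = 35/(12 + 12·1.077217) = 1.4041 and y* = 1.077217·1.4041 = 1.5125.
Expenditure on x: 12·1.4041 = 16.8495; share = 0.4814.

share on x = 0.4814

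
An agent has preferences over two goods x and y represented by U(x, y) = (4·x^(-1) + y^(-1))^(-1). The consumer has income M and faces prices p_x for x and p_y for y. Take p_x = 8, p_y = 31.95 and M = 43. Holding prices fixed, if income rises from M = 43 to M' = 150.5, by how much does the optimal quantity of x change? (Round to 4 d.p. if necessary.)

MU_x ∝ 4·x^(-2), MU_y ∝ y^(-2), so MRS = 4·(y/x)^(2) = p_x/p_y.
Hence y/x = ((1/4)·p_x/p_y)^(1/(2)), i.e. raised to the 0.5 power.
Substitute y = (y/x)·x into the budget: x* = M/(p_x + p_y·(y/x)).
Numerically y/x = 0.250196, so x* = 43/(8 + 31.95·0.250196) = 2.6886.
At M' = 150.5: x* = 9.4099. Change: 9.4099 − 2.6886 = 6.7214.

Δx* = 6.7214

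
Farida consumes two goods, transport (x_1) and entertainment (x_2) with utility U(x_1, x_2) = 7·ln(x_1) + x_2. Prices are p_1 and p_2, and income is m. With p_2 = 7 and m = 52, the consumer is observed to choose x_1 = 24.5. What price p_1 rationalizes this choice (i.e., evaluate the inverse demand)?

MU_x_1 = 7/x_1, MU_x_2 = 1. Tangency: 7/x_1 = p_1/p_2.
So x_1*(p_1,p_2) = 7·p_2/p_1, independent of income; and x_2* = (m − 7·p_2)/p_2.
Set x_1* = 24.5 in the demand function and solve for p_1: p_1 = 2.

p_1 = 2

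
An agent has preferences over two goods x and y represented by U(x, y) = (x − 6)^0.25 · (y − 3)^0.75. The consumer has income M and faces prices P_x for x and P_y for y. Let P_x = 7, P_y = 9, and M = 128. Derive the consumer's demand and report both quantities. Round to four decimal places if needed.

x* = 8.1071, y* = 7.9167

Let x' = x−6, y' = y−3. MRS = (1/3)·y'/x' = P_x/P_y.
Substituting into the budget: x* = 6 + 0.25·(M − 6·P_x − 3·P_y)/P_x, and y* = 3 + 0.75·(…)/P_y.
Discretionary income = 128 − 6·7 − 3·9 = 59; x* = 6 + 0.25·59/7 = 8.1071; y* = 3 + 0.75·59/9 = 7.9167.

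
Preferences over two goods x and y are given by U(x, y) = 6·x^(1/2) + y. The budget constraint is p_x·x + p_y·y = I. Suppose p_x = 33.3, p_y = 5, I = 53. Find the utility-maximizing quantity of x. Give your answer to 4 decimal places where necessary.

Thus x* = (3·p_y/p_x)² — independent of I — with the rest of income spent on y.
Plugging in: x* = (3·5/33.3)² = 0.2029.

x* = 0.2029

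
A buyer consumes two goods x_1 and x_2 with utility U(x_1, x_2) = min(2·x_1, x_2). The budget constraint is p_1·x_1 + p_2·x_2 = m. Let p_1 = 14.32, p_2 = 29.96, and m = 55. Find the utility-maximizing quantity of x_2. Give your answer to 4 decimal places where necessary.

With perfect complements, no substitution: consume in ratio x_1:x_2 = 1:2.
Budget: p_1·x_1 + p_2·2·x_1 = m, so (p_1 + 2·p_2)·x_1 = m.
Demand: x_1*(p_1,p_2,m) = m/(p_1 + 2·p_2), x_2* = 2·m/(p_1 + 2·p_2).
Here 14.32 + 2·29.96 = 74.24, giving x_2* = 1.4817.

x_2* = 1.4817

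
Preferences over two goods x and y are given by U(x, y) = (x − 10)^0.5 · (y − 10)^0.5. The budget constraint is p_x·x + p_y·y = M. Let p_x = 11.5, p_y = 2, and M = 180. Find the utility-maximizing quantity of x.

x* = 11.9565

After buying the subsistence bundle (10, 10), a share 0.5 of the remaining income goes to x: x* = 10 + 0.5·(M − 10p_x − 10p_y)/p_x.
Discretionary income = 180 − 10·11.5 − 10·2 = 45; x* = 10 + 0.5·45/11.5 = 11.9565.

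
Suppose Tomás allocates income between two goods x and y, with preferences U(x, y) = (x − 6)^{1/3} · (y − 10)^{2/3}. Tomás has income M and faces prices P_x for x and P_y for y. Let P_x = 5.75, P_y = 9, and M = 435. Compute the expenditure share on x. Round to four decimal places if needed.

share on x = 0.3172

MRS = (1/2)·(y−10)/(x−6). Tangency with P_x/P_y gives y−10 = 2·(P_x/P_y)·(x−6).
After buying the subsistence bundle (6, 10), a share 1/3 of the remaining income goes to x: x* = 6 + 1/3·(M − 6P_x − 10P_y)/P_x.
Discretionary income = 435 − 6·5.75 − 10·9 = 310.5; x* = 6 + 1/3·310.5/5.75 = 24; y* = 10 + 2/3·310.5/9 = 33.
Expenditure on x: 5.75·24 = 138; share = 0.3172.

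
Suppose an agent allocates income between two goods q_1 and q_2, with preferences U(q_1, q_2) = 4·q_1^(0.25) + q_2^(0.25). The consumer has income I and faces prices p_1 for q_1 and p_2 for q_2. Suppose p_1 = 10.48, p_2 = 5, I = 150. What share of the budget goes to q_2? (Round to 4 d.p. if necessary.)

share on q_2 = 0.1677

MRS = MU_q_1/MU_q_2 = 4·(q_2/q_1)^(0.75). Set equal to p_1/p_2.
Hence q_2/q_1 = ((1/4)·p_1/p_2)^(1/(0.75)), i.e. raised to the 4/3 power.
Substitute q_2 = (q_2/q_1)·q_1 into the budget: q_1* = I/(p_1 + p_2·(q_2/q_1)).
Numerically q_2/q_1 = 0.42245, so q_1* = 150/(10.48 + 5·0.42245) = 11.9121 and q_2* = 0.42245·11.9121 = 5.0323.
Expenditure on q_2: 5·5.0323 = 25.1613; share = 0.1677.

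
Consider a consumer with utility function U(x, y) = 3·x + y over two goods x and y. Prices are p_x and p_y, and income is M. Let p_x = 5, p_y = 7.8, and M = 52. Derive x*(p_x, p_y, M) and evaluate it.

x* = 10.4

Perfect substitutes: compare marginal utility per dollar. 3/p_x vs 1/p_y → 0.6 vs 0.1282.
x gives more utility per dollar, so spend all income on x: x* = M/p_x, y* = 0.
Numerically: x* = 10.4, y* = 0.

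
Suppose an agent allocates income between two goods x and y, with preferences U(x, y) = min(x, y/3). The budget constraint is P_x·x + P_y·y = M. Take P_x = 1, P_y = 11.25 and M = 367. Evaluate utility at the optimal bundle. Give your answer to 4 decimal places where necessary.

With perfect complements, no substitution: consume in ratio x:y = 1:3.
Budget: P_x·x + P_y·3·x = M, so (P_x + 3·P_y)·x = M.
Demand: x*(P_x,P_y,M) = M/(P_x + 3·P_y), y* = 3·M/(P_x + 3·P_y).
Here 1 + 3·11.25 = 34.75, giving x* = 10.5612 and y* = 31.6835.
Utility at the optimum: U(10.5612, 31.6835) = 10.5612.

V = 10.5612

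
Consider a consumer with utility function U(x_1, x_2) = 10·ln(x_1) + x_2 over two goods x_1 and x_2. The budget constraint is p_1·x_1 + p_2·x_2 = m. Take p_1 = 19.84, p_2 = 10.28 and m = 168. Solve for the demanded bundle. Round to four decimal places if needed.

MU_x_1 = 10/x_1, MU_x_2 = 1. Tangency: 10/x_1 = p_1/p_2.
So x_1*(p_1,p_2) = 10·p_2/p_1, independent of income; and x_2* = (m − 10·p_2)/p_2.
At the given prices: x_1* = 10·10.28/19.84 = 5.1815, and x_2* = 6.3424.

x_1* = 5.1815, x_2* = 6.3424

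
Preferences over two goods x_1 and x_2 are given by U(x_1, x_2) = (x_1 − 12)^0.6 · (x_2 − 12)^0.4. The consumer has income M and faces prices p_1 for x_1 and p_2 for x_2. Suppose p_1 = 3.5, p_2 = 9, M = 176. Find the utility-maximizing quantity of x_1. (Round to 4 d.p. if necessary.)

x_1* = 16.4571

Let x_1' = x_1−12, x_2' = x_2−12. MRS = (3/2)·x_2'/x_1' = p_1/p_2.
Substituting into the budget: x_1* = 12 + 0.6·(M − 12·p_1 − 12·p_2)/p_1, and x_2* = 12 + 0.4·(…)/p_2.
Discretionary income = 176 − 12·3.5 − 12·9 = 26; x_1* = 12 + 0.6·26/3.5 = 16.4571.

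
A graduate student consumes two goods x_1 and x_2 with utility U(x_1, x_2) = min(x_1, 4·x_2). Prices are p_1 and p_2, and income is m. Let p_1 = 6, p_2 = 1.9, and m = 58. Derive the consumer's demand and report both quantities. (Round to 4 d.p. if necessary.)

Leontief preferences: the optimum is at the kink where x_1/4 = x_2/1, i.e. x_2 = (1/4)·x_1.
Budget: p_1·x_1 + p_2·(1/4)·x_1 = m, so (4·p_1 + p_2)·x_1 = 4·m.
Demand: x_1*(p_1,p_2,m) = 4·m/(4·p_1 + p_2), x_2* = m/(4·p_1 + p_2).
Here 4·6 + 1.9 = 25.9, giving x_1* = 8.9575 and x_2* = 2.2394.

x_1* = 8.9575, x_2* = 2.2394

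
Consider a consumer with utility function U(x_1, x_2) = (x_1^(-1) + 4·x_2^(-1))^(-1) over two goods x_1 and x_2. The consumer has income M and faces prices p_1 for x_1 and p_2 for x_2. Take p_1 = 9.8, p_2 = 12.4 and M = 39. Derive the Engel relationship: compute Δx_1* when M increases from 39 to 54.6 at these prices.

MRS = MU_x_1/MU_x_2 = (1/4)·(x_2/x_1)^(2). Set equal to p_1/p_2.
Solve for the ratio: x_2/x_1 = [4·p_1/p_2]^(0.5).
Substitute x_2 = (x_2/x_1)·x_1 into the budget: x_1* = M/(p_1 + p_2·(x_2/x_1)).
Numerically x_2/x_1 = 1.778002, so x_1* = 39/(9.8 + 12.4·1.778002) = 1.2246.
At M' = 54.6: x_1* = 1.7144. Change: 1.7144 − 1.2246 = 0.4898.

Δx_1* = 0.4898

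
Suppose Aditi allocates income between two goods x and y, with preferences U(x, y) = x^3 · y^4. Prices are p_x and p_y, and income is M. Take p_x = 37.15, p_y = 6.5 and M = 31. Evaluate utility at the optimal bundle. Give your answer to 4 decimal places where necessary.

V = 2.523

MU_x/MU_y = (3·y)/(4·x); tangency sets this equal to p_x/p_y.
Rearranging, p_y·y = (4/3)·p_x·x. Substituting into the budget gives p_x·x·(1 + (4/3)) = M.
Demand: x*(p_x,p_y,M) = 3/7·M/p_x and y* = 4/7·M/p_y.
At p_x=37.15, p_y=6.5, M=31: x* = 3/7·31/37.15 = 0.3576, y* = 2.7253.
Utility at the optimum: U(0.3576, 2.7253) = 2.523.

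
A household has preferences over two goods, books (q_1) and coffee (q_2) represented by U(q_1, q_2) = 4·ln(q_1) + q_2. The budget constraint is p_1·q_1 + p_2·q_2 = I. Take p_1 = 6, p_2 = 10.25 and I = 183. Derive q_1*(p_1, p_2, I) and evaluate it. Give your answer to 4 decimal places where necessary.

q_1* = 6.8333

MU_q_1 = 4/q_1, MU_q_2 = 1. Tangency: 4/q_1 = p_1/p_2.
So q_1*(p_1,p_2) = 4·p_2/p_1, independent of income; and q_2* = (I − 4·p_2)/p_2.
At the given prices: q_1* = 4·10.25/6 = 6.8333.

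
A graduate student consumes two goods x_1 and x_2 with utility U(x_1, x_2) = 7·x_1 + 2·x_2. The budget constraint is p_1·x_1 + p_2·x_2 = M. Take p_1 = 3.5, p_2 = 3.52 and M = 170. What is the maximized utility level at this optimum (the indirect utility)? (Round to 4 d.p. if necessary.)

x_1 gives more utility per dollar, so spend all income on x_1: x_1* = M/p_1, x_2* = 0.
Numerically: x_1* = 48.5714, x_2* = 0.
Utility at the optimum: U(48.5714, 0) = 340.

V = 340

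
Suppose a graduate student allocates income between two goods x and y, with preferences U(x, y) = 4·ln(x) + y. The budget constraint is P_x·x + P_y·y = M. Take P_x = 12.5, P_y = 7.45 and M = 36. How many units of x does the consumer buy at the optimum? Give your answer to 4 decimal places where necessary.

Set MRS = P_x/P_y: (4/x)/1 = P_x/P_y.
So x*(P_x,P_y) = 4·P_y/P_x, independent of income; and y* = (M − 4·P_y)/P_y.
At the given prices: x* = 4·7.45/12.5 = 2.384.

x* = 2.384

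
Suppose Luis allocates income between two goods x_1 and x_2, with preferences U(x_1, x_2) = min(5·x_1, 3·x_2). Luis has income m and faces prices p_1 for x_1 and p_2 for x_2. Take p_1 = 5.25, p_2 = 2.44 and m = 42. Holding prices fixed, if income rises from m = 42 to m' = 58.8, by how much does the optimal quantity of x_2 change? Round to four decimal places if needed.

Δx_2* = 3.0054

Leontief preferences: the optimum is at the kink where x_1/3 = x_2/5, i.e. x_2 = (5/3)·x_1.
Budget: p_1·x_1 + p_2·(5/3)·x_1 = m, so (3·p_1 + 5·p_2)·x_1 = 3·m.
Demand: x_1*(p_1,p_2,m) = 3·m/(3·p_1 + 5·p_2), x_2* = 5·m/(3·p_1 + 5·p_2).
Here 3·5.25 + 5·2.44 = 27.95, giving x_2* = 7.5134.
At m' = 58.8: x_2* = 10.5188. Change: 10.5188 − 7.5134 = 3.0054.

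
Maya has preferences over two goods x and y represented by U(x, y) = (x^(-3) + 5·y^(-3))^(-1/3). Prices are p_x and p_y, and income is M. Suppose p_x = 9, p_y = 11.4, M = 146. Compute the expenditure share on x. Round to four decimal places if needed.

share on x = 0.359

MU_x ∝ x^(-4), MU_y ∝ 5·y^(-4), so MRS = (1/5)·(y/x)^(4) = p_x/p_y.
Hence y/x = (5·p_x/p_y)^(1/(4)), i.e. raised to the 0.25 power.
With the ratio pinned down, the budget gives x* = M/(p_x + p_y·(y/x)) and y* = (y/x)·x*.
Numerically y/x = 1.409538, so x* = 146/(9 + 11.4·1.409538) = 5.824 and y* = 1.409538·5.824 = 8.2091.
Expenditure on x: 9·5.824 = 52.4159; share = 0.359.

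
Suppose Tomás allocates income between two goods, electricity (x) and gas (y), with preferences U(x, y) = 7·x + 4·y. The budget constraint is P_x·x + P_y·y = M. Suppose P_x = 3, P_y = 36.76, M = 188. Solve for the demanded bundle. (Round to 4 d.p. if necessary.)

x gives more utility per dollar, so spend all income on x: x* = M/P_x, y* = 0.
Numerically: x* = 62.6667, y* = 0.

x* = 62.6667, y* = 0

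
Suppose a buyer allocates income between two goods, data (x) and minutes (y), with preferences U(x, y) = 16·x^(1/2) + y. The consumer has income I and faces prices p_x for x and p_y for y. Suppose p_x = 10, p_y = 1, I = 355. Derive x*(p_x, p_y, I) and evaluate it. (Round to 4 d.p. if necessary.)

Solve: √x = 8·p_y/p_x, so x*(p_x,p_y) = (8·p_y/p_x)², and y* = (I − p_x·x*)/p_y.
Plugging in: x* = (8·1/10)² = 0.64.

x* = 0.64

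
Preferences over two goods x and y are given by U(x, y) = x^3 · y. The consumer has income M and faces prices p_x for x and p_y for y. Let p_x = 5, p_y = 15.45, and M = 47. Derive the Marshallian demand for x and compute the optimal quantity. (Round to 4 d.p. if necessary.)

x* = 7.05

Demand: x*(p_x,p_y,M) = 0.75·M/p_x and y* = 0.25·M/p_y.
At p_x=5, p_y=15.45, M=47: x* = 0.75·47/5 = 7.05.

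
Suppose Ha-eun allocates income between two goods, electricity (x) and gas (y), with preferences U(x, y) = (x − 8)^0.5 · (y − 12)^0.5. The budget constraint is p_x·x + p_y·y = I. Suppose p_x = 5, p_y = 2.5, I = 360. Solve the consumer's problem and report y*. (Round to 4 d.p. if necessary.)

y* = 70

MRS = (y−12)/(x−8). Tangency with p_x/p_y gives y−12 = (p_x/p_y)·(x−8).
Substituting into the budget: x* = 8 + 0.5·(I − 8·p_x − 12·p_y)/p_x, and y* = 12 + 0.5·(…)/p_y.
Discretionary income = 360 − 8·5 − 12·2.5 = 290; y* = 12 + 0.5·290/2.5 = 70.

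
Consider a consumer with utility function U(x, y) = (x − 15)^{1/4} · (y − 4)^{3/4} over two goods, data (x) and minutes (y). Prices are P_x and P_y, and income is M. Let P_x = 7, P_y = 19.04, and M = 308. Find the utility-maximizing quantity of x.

x* = 19.53

This is Cobb-Douglas in (x−15, y−4): tangency gives 0.25·P_y·(y−4) = 0.75·P_x·(x−15).
Substituting into the budget: x* = 15 + 0.25·(M − 15·P_x − 4·P_y)/P_x, and y* = 4 + 0.75·(…)/P_y.
Discretionary income = 308 − 15·7 − 4·19.04 = 126.84; x* = 15 + 0.25·126.84/7 = 19.53.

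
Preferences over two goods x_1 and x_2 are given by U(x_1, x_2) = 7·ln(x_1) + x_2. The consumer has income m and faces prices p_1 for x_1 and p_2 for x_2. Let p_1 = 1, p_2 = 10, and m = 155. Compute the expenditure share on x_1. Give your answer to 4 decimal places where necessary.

share on x_1 = 0.4516

Set MRS = p_1/p_2: (7/x_1)/1 = p_1/p_2.
So x_1*(p_1,p_2) = 7·p_2/p_1, independent of income; and x_2* = (m − 7·p_2)/p_2.
At the given prices: x_1* = 7·10/1 = 70, and x_2* = 8.5.
Expenditure on x_1: 1·70 = 70; share = 0.4516.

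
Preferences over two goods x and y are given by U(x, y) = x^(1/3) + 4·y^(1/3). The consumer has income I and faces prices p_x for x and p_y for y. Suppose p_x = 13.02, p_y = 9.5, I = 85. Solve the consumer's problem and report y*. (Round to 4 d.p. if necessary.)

y* = 8.0842

MU_x ∝ x^(-2/3), MU_y ∝ 4·y^(-2/3), so MRS = (1/4)·(y/x)^(2/3) = p_x/p_y.
Solve for the ratio: y/x = [4·p_x/p_y]^(1.5).
Substitute y = (y/x)·x into the budget: x* = I/(p_x + p_y·(y/x)).
Numerically y/x = 12.835744, so x* = 85/(13.02 + 9.5·12.835744) = 0.6298 and y* = 12.835744·0.6298 = 8.0842.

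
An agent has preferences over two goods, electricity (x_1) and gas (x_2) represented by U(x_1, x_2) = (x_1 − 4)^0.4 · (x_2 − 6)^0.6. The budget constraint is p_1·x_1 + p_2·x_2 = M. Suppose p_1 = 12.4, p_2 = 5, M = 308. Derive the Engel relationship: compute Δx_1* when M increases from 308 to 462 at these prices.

Δx_1* = 4.9677

Discretionary income = 308 − 4·12.4 − 6·5 = 228.4; x_1* = 4 + 0.4·228.4/12.4 = 11.3677.
At M' = 462: x_1* = 16.3355. Change: 16.3355 − 11.3677 = 4.9677.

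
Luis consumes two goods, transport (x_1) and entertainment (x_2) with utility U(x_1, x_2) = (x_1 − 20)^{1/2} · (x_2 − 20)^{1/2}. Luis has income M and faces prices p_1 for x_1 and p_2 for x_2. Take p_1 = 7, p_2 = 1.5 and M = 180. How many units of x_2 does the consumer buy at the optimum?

Let x_1' = x_1−20, x_2' = x_2−20. MRS = x_2'/x_1' = p_1/p_2.
Substituting into the budget: x_1* = 20 + 0.5·(M − 20·p_1 − 20·p_2)/p_1, and x_2* = 20 + 0.5·(…)/p_2.
Discretionary income = 180 − 20·7 − 20·1.5 = 10; x_2* = 20 + 0.5·10/1.5 = 23.3333.

x_2* = 23.3333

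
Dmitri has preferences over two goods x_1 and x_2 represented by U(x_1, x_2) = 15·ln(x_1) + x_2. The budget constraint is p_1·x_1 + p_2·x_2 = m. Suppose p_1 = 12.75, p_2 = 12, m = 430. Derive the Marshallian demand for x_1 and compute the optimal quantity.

x_1* = 14.1176

Set MRS = p_1/p_2: (15/x_1)/1 = p_1/p_2.
So x_1*(p_1,p_2) = 15·p_2/p_1, independent of income; and x_2* = (m − 15·p_2)/p_2.
At the given prices: x_1* = 15·12/12.75 = 14.1176.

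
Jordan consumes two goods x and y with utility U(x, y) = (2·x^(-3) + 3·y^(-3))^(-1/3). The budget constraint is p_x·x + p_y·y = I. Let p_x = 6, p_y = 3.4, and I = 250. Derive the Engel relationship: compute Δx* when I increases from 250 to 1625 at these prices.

Δx* = 133.0198

From the CES first-order condition, (2/3)·(y/x)^(4) = p_x/p_y.
Hence y/x = ((3/2)·p_x/p_y)^(1/(4)), i.e. raised to the 0.25 power.
Substitute y = (y/x)·x into the budget: x* = I/(p_x + p_y·(y/x)).
Numerically y/x = 1.275531, so x* = 250/(6 + 3.4·1.275531) = 24.1854.
At I' = 1625: x* = 157.2053. Change: 157.2053 − 24.1854 = 133.0198.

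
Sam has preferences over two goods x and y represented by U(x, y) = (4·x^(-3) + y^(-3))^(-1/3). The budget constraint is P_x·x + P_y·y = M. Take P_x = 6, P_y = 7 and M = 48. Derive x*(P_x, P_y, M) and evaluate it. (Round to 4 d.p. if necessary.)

x* = 4.4599

From the CES first-order condition, 4·(y/x)^(4) = P_x/P_y.
Solve for the ratio: y/x = [(1/4)·P_x/P_y]^(0.25).
With the ratio pinned down, the budget gives x* = M/(P_x + P_y·(y/x)) and y* = (y/x)·x*.
Numerically y/x = 0.680375, so x* = 48/(6 + 7·0.680375) = 4.4599.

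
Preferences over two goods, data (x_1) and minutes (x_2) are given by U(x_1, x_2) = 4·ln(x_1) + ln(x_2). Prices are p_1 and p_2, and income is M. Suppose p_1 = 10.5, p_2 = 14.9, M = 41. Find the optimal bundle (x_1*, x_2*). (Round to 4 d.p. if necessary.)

Tangency: MRS = 4·x_2/x_1 = p_1/p_2.
So 4·p_2·x_2 = p_1·x_1; combined with the budget, a share 0.8 of income goes to x_1.
Demand: x_1*(p_1,p_2,M) = 0.8·M/p_1 and x_2* = 0.2·M/p_2.
At p_1=10.5, p_2=14.9, M=41: x_1* = 0.8·41/10.5 = 3.1238, x_2* = 0.5503.

x_1* = 3.1238, x_2* = 0.5503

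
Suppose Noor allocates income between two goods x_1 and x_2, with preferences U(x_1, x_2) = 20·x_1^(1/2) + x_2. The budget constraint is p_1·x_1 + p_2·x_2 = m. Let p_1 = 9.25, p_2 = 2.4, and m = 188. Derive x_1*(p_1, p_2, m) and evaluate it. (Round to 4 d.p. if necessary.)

MU_x_1 = 10/√x_1, MU_x_2 = 1. Tangency: 10/√x_1 = p_1/p_2.
Thus x_1* = (10·p_2/p_1)² — independent of m — with the rest of income spent on x_2.
Plugging in: x_1* = (10·2.4/9.25)² = 6.7319.

x_1* = 6.7319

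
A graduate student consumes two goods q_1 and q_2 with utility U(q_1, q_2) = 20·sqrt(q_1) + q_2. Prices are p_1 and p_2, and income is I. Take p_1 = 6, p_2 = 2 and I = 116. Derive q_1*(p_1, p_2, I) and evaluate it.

q_1* = 11.1111

Set MRS = p_1/p_2: 10·q_1^(−1/2) = p_1/p_2.
Solve: √q_1 = 10·p_2/p_1, so q_1*(p_1,p_2) = (10·p_2/p_1)², and q_2* = (I − p_1·q_1*)/p_2.
Plugging in: q_1* = (10·2/6)² = 11.1111.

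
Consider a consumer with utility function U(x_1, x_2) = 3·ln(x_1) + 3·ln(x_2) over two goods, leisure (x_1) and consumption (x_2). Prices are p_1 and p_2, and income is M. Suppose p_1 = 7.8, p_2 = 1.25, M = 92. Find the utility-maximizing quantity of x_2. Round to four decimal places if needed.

x_2* = 36.8

Tangency: MRS = x_2/x_1 = p_1/p_2.
Rearranging, p_2·x_2 = p_1·x_1. Substituting into the budget gives p_1·x_1·(1 + 1) = M.
Demand: x_1*(p_1,p_2,M) = 0.5·M/p_1 and x_2* = 0.5·M/p_2.
At p_1=7.8, p_2=1.25, M=92: x_2* = 0.5·92/1.25 = 36.8.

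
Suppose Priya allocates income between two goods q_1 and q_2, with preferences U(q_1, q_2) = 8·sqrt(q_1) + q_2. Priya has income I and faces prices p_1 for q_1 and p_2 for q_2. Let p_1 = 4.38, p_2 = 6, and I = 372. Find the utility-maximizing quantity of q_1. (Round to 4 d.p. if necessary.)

q_1* = 30.0244

Plugging in: q_1* = (4·6/4.38)² = 30.0244.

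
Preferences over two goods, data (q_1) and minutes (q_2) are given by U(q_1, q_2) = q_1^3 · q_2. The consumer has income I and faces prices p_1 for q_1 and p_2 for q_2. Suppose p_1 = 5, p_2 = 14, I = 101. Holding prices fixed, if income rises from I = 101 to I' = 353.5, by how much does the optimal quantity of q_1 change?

The MRS is 3·q_2/q_1. Set MRS = p_1/p_2.
Rearranging, p_2·q_2 = (1/3)·p_1·q_1. Substituting into the budget gives p_1·q_1·(1 + (1/3)) = I.
Demand: q_1*(p_1,p_2,I) = 0.75·I/p_1 and q_2* = 0.25·I/p_2.
At p_1=5, p_2=14, I=101: q_1* = 0.75·101/5 = 15.15.
At I' = 353.5: q_1* = 53.025. Change: 53.025 − 15.15 = 37.875.

Δq_1* = 37.875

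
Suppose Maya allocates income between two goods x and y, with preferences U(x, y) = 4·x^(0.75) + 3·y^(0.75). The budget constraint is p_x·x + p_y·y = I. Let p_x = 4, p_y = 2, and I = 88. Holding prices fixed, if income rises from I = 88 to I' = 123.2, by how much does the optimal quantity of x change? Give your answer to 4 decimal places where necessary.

Δx* = 2.492

Substitute y = (y/x)·x into the budget: x* = I/(p_x + p_y·(y/x)).
Numerically y/x = 5.0625, so x* = 88/(4 + 2·5.0625) = 6.2301.
At I' = 123.2: x* = 8.7221. Change: 8.7221 − 6.2301 = 2.492.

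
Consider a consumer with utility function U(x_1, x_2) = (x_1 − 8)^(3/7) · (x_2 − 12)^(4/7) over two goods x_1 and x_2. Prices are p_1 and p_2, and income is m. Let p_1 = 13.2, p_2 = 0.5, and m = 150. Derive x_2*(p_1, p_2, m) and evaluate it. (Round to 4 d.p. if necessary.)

This is Cobb-Douglas in (x_1−8, x_2−12): tangency gives 3/7·p_2·(x_2−12) = 4/7·p_1·(x_1−8).
After buying the subsistence bundle (8, 12), a share 3/7 of the remaining income goes to x_1: x_1* = 8 + 3/7·(m − 8p_1 − 12p_2)/p_1.
Discretionary income = 150 − 8·13.2 − 12·0.5 = 38.4; x_2* = 12 + 4/7·38.4/0.5 = 55.8857.

x_2* = 55.8857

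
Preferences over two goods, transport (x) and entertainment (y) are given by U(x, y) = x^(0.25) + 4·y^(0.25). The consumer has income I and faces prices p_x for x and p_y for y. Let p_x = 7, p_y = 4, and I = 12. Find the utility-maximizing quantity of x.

x* = 0.1981

From the CES first-order condition, (1/4)·(y/x)^(0.75) = p_x/p_y.
Solve for the ratio: y/x = [4·p_x/p_y]^(4/3).
With the ratio pinned down, the budget gives x* = I/(p_x + p_y·(y/x)) and y* = (y/x)·x*.
Numerically y/x = 13.390518, so x* = 12/(7 + 4·13.390518) = 0.1981.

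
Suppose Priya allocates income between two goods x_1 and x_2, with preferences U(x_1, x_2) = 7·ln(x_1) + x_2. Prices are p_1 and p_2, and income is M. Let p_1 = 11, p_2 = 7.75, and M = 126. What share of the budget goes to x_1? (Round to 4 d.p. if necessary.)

MU_x_1 = 7/x_1, MU_x_2 = 1. Tangency: 7/x_1 = p_1/p_2.
So x_1*(p_1,p_2) = 7·p_2/p_1, independent of income; and x_2* = (M − 7·p_2)/p_2.
At the given prices: x_1* = 7·7.75/11 = 4.9318, and x_2* = 9.2581.
Expenditure on x_1: 11·4.9318 = 54.25; share = 0.4306.

share on x_1 = 0.4306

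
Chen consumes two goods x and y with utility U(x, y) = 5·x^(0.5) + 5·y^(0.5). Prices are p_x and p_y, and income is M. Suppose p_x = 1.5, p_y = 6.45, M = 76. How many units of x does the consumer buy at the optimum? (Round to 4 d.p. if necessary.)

x* = 41.1069

Numerically y/x = 0.054083, so x* = 76/(1.5 + 6.45·0.054083) = 41.1069.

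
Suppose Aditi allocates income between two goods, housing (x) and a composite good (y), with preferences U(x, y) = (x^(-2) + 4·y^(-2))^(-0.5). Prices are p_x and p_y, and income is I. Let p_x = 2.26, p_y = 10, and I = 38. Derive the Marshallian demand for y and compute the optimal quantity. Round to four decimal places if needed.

y* = 3.0801

From the CES first-order condition, (1/4)·(y/x)^(3) = p_x/p_y.
Hence y/x = (4·p_x/p_y)^(1/(3)), i.e. raised to the 1/3 power.
With the ratio pinned down, the budget gives x* = I/(p_x + p_y·(y/x)) and y* = (y/x)·x*.
Numerically y/x = 0.966918, so x* = 38/(2.26 + 10·0.966918) = 3.1855 and y* = 0.966918·3.1855 = 3.0801.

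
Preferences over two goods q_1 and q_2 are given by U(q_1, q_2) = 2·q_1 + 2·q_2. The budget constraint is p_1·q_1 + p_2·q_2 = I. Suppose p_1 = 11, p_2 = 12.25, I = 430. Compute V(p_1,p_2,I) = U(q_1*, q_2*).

V = 78.1818

q_1 gives more utility per dollar, so spend all income on q_1: q_1* = I/p_1, q_2* = 0.
Numerically: q_1* = 39.0909, q_2* = 0.
Utility at the optimum: U(39.0909, 0) = 78.1818.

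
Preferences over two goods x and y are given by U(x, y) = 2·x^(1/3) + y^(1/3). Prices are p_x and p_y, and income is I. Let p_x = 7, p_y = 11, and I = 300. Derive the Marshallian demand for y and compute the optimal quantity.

y* = 5.9998

From the CES first-order condition, 2·(y/x)^(2/3) = p_x/p_y.
Solve for the ratio: y/x = [(1/2)·p_x/p_y]^(1.5).
Substitute y = (y/x)·x into the budget: x* = I/(p_x + p_y·(y/x)).
Numerically y/x = 0.179479, so x* = 300/(7 + 11·0.179479) = 33.4289 and y* = 0.179479·33.4289 = 5.9998.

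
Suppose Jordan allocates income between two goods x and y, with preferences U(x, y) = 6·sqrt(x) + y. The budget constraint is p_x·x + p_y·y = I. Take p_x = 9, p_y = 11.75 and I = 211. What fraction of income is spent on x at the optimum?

Utility is quasi-linear in y; the FOC for x is 3/√x = p_x/p_y.
Thus x* = (3·p_y/p_x)² — independent of I — with the rest of income spent on y.
Plugging in: x* = (3·11.75/9)² = 15.3403, y* = 6.2074.
Expenditure on x: 9·15.3403 = 138.0625; share = 0.6543.

share on x = 0.6543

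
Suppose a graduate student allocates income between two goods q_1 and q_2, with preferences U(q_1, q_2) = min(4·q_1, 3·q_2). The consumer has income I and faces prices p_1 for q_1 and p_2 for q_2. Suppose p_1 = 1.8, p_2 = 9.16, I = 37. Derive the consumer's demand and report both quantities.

With perfect complements, no substitution: consume in ratio q_1:q_2 = 3:4.
Budget: p_1·q_1 + p_2·(4/3)·q_1 = I, so (3·p_1 + 4·p_2)·q_1 = 3·I.
Demand: q_1*(p_1,p_2,I) = 3·I/(3·p_1 + 4·p_2), q_2* = 4·I/(3·p_1 + 4·p_2).
Here 3·1.8 + 4·9.16 = 42.04, giving q_1* = 2.6403 and q_2* = 3.5205.

q_1* = 2.6403, q_2* = 3.5205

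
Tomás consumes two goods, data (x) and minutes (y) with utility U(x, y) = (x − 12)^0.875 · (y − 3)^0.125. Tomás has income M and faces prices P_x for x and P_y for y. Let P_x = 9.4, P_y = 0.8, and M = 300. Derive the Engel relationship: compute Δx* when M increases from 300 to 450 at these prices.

Δx* = 13.9628

MRS = 7·(y−3)/(x−12). Tangency with P_x/P_y gives y−3 = (1/7)·(P_x/P_y)·(x−12).
After buying the subsistence bundle (12, 3), a share 0.875 of the remaining income goes to x: x* = 12 + 0.875·(M − 12P_x − 3P_y)/P_x.
Discretionary income = 300 − 12·9.4 − 3·0.8 = 184.8; x* = 12 + 0.875·184.8/9.4 = 29.2021.
At M' = 450: x* = 43.1649. Change: 43.1649 − 29.2021 = 13.9628.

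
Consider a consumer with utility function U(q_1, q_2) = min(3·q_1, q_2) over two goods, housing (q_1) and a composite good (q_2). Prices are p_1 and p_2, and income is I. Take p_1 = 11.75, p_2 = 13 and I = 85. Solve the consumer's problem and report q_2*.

Leontief preferences: the optimum is at the kink where q_1/1 = q_2/3, i.e. q_2 = 3·q_1.
Budget: p_1·q_1 + p_2·3·q_1 = I, so (p_1 + 3·p_2)·q_1 = I.
Demand: q_1*(p_1,p_2,I) = I/(p_1 + 3·p_2), q_2* = 3·I/(p_1 + 3·p_2).
Here 11.75 + 3·13 = 50.75, giving q_2* = 5.0246.

q_2* = 5.0246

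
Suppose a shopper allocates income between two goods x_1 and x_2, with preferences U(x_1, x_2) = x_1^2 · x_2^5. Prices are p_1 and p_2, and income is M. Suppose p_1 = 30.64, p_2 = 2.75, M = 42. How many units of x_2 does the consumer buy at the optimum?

x_2* = 10.9091

Tangency: MRS = (2/5)·x_2/x_1 = p_1/p_2.
Rearranging, p_2·x_2 = (5/2)·p_1·x_1. Substituting into the budget gives p_1·x_1·(1 + (5/2)) = M.
Demand: x_1*(p_1,p_2,M) = 2/7·M/p_1 and x_2* = 5/7·M/p_2.
At p_1=30.64, p_2=2.75, M=42: x_2* = 5/7·42/2.75 = 10.9091.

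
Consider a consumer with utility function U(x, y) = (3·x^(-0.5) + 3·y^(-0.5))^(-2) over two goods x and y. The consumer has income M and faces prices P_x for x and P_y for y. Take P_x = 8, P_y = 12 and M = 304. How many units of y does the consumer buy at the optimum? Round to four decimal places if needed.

Substitute y = (y/x)·x into the budget: x* = M/(P_x + P_y·(y/x)).
Numerically y/x = 0.763143, so x* = 304/(8 + 12·0.763143) = 17.718 and y* = 0.763143·17.718 = 13.5213.

y* = 13.5213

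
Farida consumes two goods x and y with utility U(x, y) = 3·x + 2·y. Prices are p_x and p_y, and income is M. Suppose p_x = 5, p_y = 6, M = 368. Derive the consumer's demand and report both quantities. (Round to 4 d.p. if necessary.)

x* = 73.6, y* = 0

Perfect substitutes: compare marginal utility per dollar. 3/p_x vs 2/p_y → 0.6 vs 0.3333.
x gives more utility per dollar, so spend all income on x: x* = M/p_x, y* = 0.
Numerically: x* = 73.6, y* = 0.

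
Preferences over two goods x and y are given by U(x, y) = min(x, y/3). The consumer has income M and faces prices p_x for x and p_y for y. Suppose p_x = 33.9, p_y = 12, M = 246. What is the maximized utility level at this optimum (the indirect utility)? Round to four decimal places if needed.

V = 3.5193

Leontief preferences: the optimum is at the kink where x/1 = y/3, i.e. y = 3·x.
Budget: p_x·x + p_y·3·x = M, so (p_x + 3·p_y)·x = M.
Demand: x*(p_x,p_y,M) = M/(p_x + 3·p_y), y* = 3·M/(p_x + 3·p_y).
Here 33.9 + 3·12 = 69.9, giving x* = 3.5193 and y* = 10.5579.
Utility at the optimum: U(3.5193, 10.5579) = 3.5193.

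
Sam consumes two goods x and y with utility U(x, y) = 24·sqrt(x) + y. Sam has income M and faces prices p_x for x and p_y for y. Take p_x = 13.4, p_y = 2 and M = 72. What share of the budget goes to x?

share on x = 0.597

Plugging in: x* = (12·2/13.4)² = 3.2078, y* = 14.5075.
Expenditure on x: 13.4·3.2078 = 42.9851; share = 0.597.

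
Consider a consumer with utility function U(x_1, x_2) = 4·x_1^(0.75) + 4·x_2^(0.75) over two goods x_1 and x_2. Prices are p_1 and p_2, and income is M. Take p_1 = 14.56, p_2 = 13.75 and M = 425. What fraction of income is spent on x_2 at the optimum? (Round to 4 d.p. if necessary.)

Substitute x_2 = (x_2/x_1)·x_1 into the budget: x_1* = M/(p_1 + p_2·(x_2/x_1)).
Numerically x_2/x_1 = 1.257288, so x_1* = 425/(14.56 + 13.75·1.257288) = 13.3448 and x_2* = 1.257288·13.3448 = 16.7782.
Expenditure on x_2: 13.75·16.7782 = 230.7003; share = 0.5428.

share on x_2 = 0.5428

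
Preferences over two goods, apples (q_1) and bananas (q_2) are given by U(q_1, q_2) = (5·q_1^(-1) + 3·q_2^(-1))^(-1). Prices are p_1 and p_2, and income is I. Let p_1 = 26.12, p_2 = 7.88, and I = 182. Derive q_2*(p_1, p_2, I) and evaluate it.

q_2* = 6.8936

MRS = MU_q_1/MU_q_2 = (5/3)·(q_2/q_1)^(2). Set equal to p_1/p_2.
Hence q_2/q_1 = ((3/5)·p_1/p_2)^(1/(2)), i.e. raised to the 0.5 power.
With the ratio pinned down, the budget gives q_1* = I/(p_1 + p_2·(q_2/q_1)) and q_2* = (q_2/q_1)·q_1*.
Numerically q_2/q_1 = 1.41026, so q_1* = 182/(26.12 + 7.88·1.41026) = 4.8882 and q_2* = 1.41026·4.8882 = 6.8936.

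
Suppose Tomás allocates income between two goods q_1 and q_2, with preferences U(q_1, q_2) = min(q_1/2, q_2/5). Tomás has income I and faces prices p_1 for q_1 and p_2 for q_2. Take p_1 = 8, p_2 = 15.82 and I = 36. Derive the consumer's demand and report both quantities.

q_1* = 0.7571, q_2* = 1.8927

Leontief preferences: the optimum is at the kink where q_1/2 = q_2/5, i.e. q_2 = (5/2)·q_1.
Budget: p_1·q_1 + p_2·(5/2)·q_1 = I, so (2·p_1 + 5·p_2)·q_1 = 2·I.
Demand: q_1*(p_1,p_2,I) = 2·I/(2·p_1 + 5·p_2), q_2* = 5·I/(2·p_1 + 5·p_2).
Here 2·8 + 5·15.82 = 95.1, giving q_1* = 0.7571 and q_2* = 1.8927.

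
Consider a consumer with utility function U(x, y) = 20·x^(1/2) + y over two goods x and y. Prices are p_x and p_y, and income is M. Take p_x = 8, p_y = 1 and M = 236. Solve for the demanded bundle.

MU_x = 10/√x, MU_y = 1. Tangency: 10/√x = p_x/p_y.
Thus x* = (10·p_y/p_x)² — independent of M — with the rest of income spent on y.
Plugging in: x* = (10·1/8)² = 1.5625, y* = 223.5.

x* = 1.5625, y* = 223.5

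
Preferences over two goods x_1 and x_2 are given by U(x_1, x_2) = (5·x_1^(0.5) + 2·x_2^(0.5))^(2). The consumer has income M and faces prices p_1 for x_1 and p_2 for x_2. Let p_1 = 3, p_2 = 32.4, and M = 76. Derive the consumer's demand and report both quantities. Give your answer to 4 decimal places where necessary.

x_1* = 24.9635, x_2* = 0.0342

With the ratio pinned down, the budget gives x_1* = M/(p_1 + p_2·(x_2/x_1)) and x_2* = (x_2/x_1)·x_1*.
Numerically x_2/x_1 = 0.001372, so x_1* = 76/(3 + 32.4·0.001372) = 24.9635 and x_2* = 0.001372·24.9635 = 0.0342.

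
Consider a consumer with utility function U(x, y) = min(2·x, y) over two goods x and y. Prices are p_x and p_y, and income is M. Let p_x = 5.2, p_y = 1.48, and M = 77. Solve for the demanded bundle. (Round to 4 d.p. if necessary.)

Leontief preferences: the optimum is at the kink where x/1 = y/2, i.e. y = 2·x.
Budget: p_x·x + p_y·2·x = M, so (p_x + 2·p_y)·x = M.
Demand: x*(p_x,p_y,M) = M/(p_x + 2·p_y), y* = 2·M/(p_x + 2·p_y).
Here 5.2 + 2·1.48 = 8.16, giving x* = 9.4363 and y* = 18.8725.

x* = 9.4363, y* = 18.8725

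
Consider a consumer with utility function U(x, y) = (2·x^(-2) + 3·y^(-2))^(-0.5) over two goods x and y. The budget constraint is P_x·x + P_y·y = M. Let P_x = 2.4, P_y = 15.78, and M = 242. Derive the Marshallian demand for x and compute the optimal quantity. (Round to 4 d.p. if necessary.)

MU_x ∝ 2·x^(-3), MU_y ∝ 3·y^(-3), so MRS = (2/3)·(y/x)^(3) = P_x/P_y.
Solve for the ratio: y/x = [(3/2)·P_x/P_y]^(1/3).
Substitute y = (y/x)·x into the budget: x* = M/(P_x + P_y·(y/x)).
Numerically y/x = 0.611034, so x* = 242/(2.4 + 15.78·0.611034) = 20.0961.

x* = 20.0961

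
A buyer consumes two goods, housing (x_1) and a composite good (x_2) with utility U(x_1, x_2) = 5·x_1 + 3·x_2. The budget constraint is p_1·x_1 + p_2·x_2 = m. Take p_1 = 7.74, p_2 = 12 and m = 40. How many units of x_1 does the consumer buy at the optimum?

Linear utility — the consumer picks whichever good has higher MU/price: 5/7.74 = 0.646 vs 3/12 = 0.25.
x_1 gives more utility per dollar, so spend all income on x_1: x_1* = m/p_1, x_2* = 0.
Numerically: x_1* = 5.168, x_2* = 0.

x_1* = 5.168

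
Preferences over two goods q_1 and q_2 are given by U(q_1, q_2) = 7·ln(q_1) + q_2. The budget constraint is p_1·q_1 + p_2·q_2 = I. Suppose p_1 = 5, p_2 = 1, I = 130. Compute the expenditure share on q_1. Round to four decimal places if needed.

At the given prices: q_1* = 7·1/5 = 1.4, and q_2* = 123.
Expenditure on q_1: 5·1.4 = 7; share = 0.0538.

share on q_1 = 0.0538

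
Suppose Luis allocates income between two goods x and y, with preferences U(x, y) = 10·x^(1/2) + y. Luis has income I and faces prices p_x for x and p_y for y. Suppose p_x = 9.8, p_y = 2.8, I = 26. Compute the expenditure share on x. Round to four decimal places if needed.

share on x = 0.7692

MU_x = 5/√x, MU_y = 1. Tangency: 5/√x = p_x/p_y.
Thus x* = (5·p_y/p_x)² — independent of I — with the rest of income spent on y.
Plugging in: x* = (5·2.8/9.8)² = 2.0408, y* = 2.1429.
Expenditure on x: 9.8·2.0408 = 20; share = 0.7692.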